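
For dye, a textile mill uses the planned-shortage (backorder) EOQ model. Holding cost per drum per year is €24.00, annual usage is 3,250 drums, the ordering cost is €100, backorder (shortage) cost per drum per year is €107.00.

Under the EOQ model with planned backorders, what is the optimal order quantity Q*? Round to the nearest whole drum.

182 drums

Q* = √(2DS/H) · √((H + b)/b)
   = √(2 × 3,250 × 100 / 24) · √((24 + 107) / 107)
   = 164.570 × 1.1065 ≈ 182.09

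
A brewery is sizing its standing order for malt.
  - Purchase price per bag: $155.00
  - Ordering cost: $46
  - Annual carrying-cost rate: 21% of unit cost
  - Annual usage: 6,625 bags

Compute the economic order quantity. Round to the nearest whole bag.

137 bags

H = i·C = 0.21 × $155 = $32.5500 per bag-year
EOQ = √(2DS/H) = √(2 × 6,625 × 46 / 32.55)
    = √(18,725.04) ≈ 136.84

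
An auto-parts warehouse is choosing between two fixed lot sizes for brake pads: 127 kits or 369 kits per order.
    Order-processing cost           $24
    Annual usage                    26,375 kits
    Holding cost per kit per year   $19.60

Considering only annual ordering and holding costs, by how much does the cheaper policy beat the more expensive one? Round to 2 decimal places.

$897.20

For each Q, cost = (D/Q)·S + (Q/2)·H.
TC(127) = (26,375/127)×24 + (127/2)×19.6 = $6,228.85
TC(369) = (26,375/369)×24 + (369/2)×19.6 = $5,331.65
Cheaper: Q = 369.  Difference = $897.20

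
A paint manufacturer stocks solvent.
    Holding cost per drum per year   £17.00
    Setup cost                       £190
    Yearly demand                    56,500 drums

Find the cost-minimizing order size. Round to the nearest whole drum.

Optimal lot size Q* = (2 × 56,500 × £190 / £17)^½ ≈ 1,123.81

1,124 drums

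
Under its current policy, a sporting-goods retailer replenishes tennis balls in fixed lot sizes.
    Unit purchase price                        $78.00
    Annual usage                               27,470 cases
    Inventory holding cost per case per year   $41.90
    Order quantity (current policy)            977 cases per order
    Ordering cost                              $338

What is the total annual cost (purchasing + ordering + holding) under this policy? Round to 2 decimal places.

$2,172,631.59

Ordering: D/Q × S = 27,470/977 × $338 = $9,503.44
Holding:  Q/2 × H = 977/2 × $41.9 = $20,468.15
Purchase cost = D·C = 27,470 × 78 = $2,142,660.00
Total = $9,503.44 + $20,468.15 + $2,142,660.00 = $2,172,631.59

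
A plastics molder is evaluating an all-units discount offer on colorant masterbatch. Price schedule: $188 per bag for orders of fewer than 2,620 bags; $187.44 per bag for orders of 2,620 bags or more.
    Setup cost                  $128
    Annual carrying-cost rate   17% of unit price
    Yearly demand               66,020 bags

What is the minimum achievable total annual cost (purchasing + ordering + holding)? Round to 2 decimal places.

$12,419,757.09

H₁ = 17%×$188 = $31.9600;  H₂ = 17%×$187.44 = $31.8648
EOQ₁ = √(2×66,020×128/31.9600) = 727.20  (< 2,620, feasible at tier 1)
EOQ₂ = √(2×66,020×128/31.8648) = 728.29  (< 2,620 → use Q = 2,620 at tier-2 price)
TC(tier 1 (EOQ₁), Q≈727.2) = $12,435,001.34
TC(tier 2, Q≈2,620.0) = $12,419,757.09
Minimum at tier 2: $12,419,757.09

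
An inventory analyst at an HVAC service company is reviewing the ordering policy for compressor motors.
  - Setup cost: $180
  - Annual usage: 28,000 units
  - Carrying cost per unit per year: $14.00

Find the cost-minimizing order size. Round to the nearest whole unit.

849 units

Optimal lot size Q* = (2 × 28,000 × $180 / $14)^½ ≈ 848.53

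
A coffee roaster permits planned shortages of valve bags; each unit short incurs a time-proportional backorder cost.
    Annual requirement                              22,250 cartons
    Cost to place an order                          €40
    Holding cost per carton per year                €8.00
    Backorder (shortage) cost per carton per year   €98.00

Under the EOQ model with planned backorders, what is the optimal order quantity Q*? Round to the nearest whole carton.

Basic EOQ = √(2·22,250·40/8) = 471.699
Backorder adjustment √((H+b)/b) = √((8+98)/98) = 1.0400
Q* = 471.699 × 1.0400 ≈ 490.57

491 cartons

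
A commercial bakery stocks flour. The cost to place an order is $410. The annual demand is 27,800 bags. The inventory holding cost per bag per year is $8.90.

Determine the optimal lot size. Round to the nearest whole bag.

2DS/H = 2·27,800·410/8.9 = 2,561,348.31
EOQ = √2,561,348.31 ≈ 1,600.42

1,600 bags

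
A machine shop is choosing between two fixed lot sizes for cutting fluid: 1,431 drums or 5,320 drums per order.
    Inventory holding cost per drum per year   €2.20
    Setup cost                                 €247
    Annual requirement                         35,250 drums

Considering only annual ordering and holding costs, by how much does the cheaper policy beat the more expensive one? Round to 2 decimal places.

Annual cost at Q: ordering D·S/Q plus holding Q·H/2.
TC(1,431) = (35,250/1,431)×247 + (1,431/2)×2.2 = €7,658.48
TC(5,320) = (35,250/5,320)×247 + (5,320/2)×2.2 = €7,488.61
Cheaper: Q = 5,320.  Difference = €169.87

€169.87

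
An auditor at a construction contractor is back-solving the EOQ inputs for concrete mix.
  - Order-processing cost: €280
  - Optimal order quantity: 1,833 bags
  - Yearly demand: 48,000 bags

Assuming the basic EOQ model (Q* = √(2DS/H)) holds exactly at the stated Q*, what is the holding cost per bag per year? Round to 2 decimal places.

€8.00

From Q* = √(2DS/H) ⇒ Q*² = 2DS/H.
H = 2DS / Q² = 2 × 48,000 × 280 / 1,833² = 8.0003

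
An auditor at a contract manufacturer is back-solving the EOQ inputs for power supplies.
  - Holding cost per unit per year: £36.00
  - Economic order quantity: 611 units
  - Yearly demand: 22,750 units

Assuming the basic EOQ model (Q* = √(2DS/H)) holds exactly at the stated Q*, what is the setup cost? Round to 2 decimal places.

£295.37

Since Q* = (2DS/H)^½, squaring gives Q*²·H = 2DS.
S = Q²H / (2D) = 611² × 36 / (2 × 22,750) = 295.3749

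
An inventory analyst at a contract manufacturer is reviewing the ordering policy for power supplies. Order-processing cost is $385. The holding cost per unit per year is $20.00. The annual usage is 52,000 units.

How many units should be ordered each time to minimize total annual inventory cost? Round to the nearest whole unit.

Q* = √(2·D·S / H) = √(2·52,000·385 / 20) = √2,002,000.0 ≈ 1,414.92

1,415 units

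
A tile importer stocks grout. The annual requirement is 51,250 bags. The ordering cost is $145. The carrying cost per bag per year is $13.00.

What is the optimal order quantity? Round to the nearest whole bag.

Optimal lot size Q* = (2 × 51,250 × $145 / $13)^½ ≈ 1,069.24

1,069 bags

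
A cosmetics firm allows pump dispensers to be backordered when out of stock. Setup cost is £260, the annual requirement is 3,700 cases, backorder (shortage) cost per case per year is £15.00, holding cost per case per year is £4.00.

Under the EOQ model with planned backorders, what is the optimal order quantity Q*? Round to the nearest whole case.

781 cases

Basic EOQ = √(2·3,700·260/4) = 693.542
Backorder adjustment √((H+b)/b) = √((4+15)/15) = 1.1255
Q* = 693.542 × 1.1255 ≈ 780.56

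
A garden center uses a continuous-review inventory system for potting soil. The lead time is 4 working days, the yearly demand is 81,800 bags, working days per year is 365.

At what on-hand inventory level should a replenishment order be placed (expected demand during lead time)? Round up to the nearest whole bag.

897 bags

Daily demand d = 81,800 / 365 = 224.110 bags/day
Demand during lead time = 224.110 × 4 = 896.44
Reorder point = 896.44 → round up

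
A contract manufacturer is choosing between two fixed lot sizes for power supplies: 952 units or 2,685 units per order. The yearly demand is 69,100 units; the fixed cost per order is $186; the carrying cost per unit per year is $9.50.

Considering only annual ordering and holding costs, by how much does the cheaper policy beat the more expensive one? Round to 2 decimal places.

TC(Q) = (D/Q)S + (Q/2)H
TC(952) = (69,100/952)×186 + (952/2)×9.5 = $18,022.63
TC(2,685) = (69,100/2,685)×186 + (2,685/2)×9.5 = $17,540.57
|ΔTC| = |$18,022.63 − $17,540.57| = $482.06

$482.06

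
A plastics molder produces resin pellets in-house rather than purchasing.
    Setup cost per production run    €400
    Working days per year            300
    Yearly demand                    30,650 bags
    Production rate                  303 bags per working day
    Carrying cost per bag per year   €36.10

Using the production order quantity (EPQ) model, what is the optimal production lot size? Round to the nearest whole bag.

d = 30,650/300 = 102.1667 bags/day;  effective holding cost H(1 − d/p) = 36.1·(1 − 102.1667/303) = 23.92767
Q* = √(2DS / H_eff) = √(2·30,650·400 / 23.92767) ≈ 1,012.30

1,012 bags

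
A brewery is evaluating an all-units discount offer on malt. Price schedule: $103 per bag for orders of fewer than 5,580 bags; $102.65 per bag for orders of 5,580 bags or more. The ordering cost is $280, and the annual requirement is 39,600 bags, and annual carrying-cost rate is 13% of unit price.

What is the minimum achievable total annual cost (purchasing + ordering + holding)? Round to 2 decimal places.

H₁ = 13%×$103 = $13.3900;  H₂ = 13%×$102.65 = $13.3445
EOQ₁ = √(2×39,600×280/13.3900) = 1,286.92  (< 5,580, feasible at tier 1)
EOQ₂ = √(2×39,600×280/13.3445) = 1,289.11  (< 5,580 → use Q = 5,580 at tier-2 price)
TC(tier 1 (EOQ₁), Q≈1,286.9) = $4,096,031.85
TC(tier 2, Q≈5,580.0) = $4,104,158.25
Minimum at tier 1 (EOQ₁): $4,096,031.85

$4,096,031.85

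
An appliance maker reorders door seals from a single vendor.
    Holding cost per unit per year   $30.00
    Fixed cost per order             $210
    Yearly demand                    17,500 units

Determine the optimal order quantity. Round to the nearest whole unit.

495 units

EOQ = √(2DS/H) = √(2 × 17,500 × 210 / 30)
    = √(245,000.00) ≈ 494.97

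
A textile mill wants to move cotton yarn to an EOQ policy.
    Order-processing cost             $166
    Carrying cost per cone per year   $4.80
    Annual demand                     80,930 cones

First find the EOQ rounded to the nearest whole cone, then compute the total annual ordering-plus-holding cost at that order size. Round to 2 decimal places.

2DS/H = 2·80,930·166/4.8 = 5,597,658.33
EOQ = √5,597,658.33 ≈ 2,365.94 → Q = 2,366 cones
Orders/yr = 80,930/2,366 = 34.205; ordering cost = 34.205 × $166 = $5,678.10
Average inventory = 2,366/2 = 1183; holding cost = 1183 × $4.8 = $5,678.40
Total = $5,678.10 + $5,678.40 = $11,356.50

$11,356.50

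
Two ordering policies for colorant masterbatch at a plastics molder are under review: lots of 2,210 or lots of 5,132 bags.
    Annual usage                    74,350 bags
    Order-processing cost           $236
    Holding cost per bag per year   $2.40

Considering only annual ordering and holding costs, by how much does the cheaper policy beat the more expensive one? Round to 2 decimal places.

$1,014.18

TC(Q) = (D/Q)S + (Q/2)H
TC(2,210) = (74,350/2,210)×236 + (2,210/2)×2.4 = $10,591.64
TC(5,132) = (74,350/5,132)×236 + (5,132/2)×2.4 = $9,577.46
Cheaper: Q = 5,132.  Difference = $1,014.18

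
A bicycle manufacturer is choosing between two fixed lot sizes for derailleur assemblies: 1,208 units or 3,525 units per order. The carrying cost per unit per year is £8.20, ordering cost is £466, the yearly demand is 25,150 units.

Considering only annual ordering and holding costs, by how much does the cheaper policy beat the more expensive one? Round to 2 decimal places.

£3,122.59

Annual cost at Q: ordering D·S/Q plus holding Q·H/2.
TC(1,208) = (25,150/1,208)×466 + (1,208/2)×8.2 = £14,654.70
TC(3,525) = (25,150/3,525)×466 + (3,525/2)×8.2 = £17,777.29
|ΔTC| = |£14,654.70 − £17,777.29| = £3,122.59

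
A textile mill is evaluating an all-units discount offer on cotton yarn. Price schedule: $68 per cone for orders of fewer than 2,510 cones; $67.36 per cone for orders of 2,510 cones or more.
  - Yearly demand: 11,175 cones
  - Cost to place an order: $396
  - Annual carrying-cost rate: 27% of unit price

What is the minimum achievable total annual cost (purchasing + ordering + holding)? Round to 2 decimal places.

$772,647.43

H₁ = 27%×$68 = $18.3600;  H₂ = 27%×$67.36 = $18.1872
EOQ₁ = √(2×11,175×396/18.3600) = 694.30  (< 2,510, feasible at tier 1)
EOQ₂ = √(2×11,175×396/18.1872) = 697.60  (< 2,510 → use Q = 2,510 at tier-2 price)
TC(tier 1 (EOQ₁), Q≈694.3) = $772,647.43
TC(tier 2, Q≈2,510.0) = $777,336.00
Minimum at tier 1 (EOQ₁): $772,647.43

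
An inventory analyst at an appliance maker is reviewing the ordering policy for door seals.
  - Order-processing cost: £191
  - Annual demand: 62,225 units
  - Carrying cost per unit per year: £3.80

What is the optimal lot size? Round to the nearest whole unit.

2,501 units

Q* = √(2·D·S / H) = √(2·62,225·191 / 3.8) = √6,255,250.0 ≈ 2,501.05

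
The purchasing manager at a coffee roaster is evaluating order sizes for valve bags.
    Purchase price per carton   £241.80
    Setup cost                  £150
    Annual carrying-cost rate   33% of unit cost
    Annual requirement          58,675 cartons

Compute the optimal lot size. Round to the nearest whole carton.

470 cartons

H = i·C = 0.33 × £241.8 = £79.7940 per carton-year
Optimal lot size Q* = (2 × 58,675 × £150 / £79.794)^½ ≈ 469.68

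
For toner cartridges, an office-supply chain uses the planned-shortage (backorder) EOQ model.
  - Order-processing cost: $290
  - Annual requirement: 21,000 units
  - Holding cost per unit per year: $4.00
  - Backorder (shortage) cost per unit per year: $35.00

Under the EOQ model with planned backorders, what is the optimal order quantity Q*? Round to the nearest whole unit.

1,842 units

Q* = √(2DS/H) · √((H + b)/b)
   = √(2 × 21,000 × 290 / 4) · √((4 + 35) / 35)
   = 1,744.993 × 1.0556 ≈ 1,842.01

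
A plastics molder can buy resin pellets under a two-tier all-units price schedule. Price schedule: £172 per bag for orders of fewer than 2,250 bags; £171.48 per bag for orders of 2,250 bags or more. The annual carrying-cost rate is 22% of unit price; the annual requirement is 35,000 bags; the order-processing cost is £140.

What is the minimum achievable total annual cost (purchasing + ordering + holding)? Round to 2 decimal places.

H₁ = 22%×£172 = £37.8400;  H₂ = 22%×£171.48 = £37.7256
EOQ₁ = √(2×35,000×140/37.8400) = 508.91  (< 2,250, feasible at tier 1)
EOQ₂ = √(2×35,000×140/37.7256) = 509.68  (< 2,250 → use Q = 2,250 at tier-2 price)
TC(tier 1 (EOQ₁), Q≈508.9) = £6,039,257.00
TC(tier 2, Q≈2,250.0) = £6,046,419.08
Minimum at tier 1 (EOQ₁): £6,039,257.00

£6,039,257.00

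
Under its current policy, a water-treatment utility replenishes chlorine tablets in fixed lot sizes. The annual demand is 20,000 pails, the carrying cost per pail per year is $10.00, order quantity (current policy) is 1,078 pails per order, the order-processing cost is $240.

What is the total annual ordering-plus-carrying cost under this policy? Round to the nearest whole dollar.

$9,843

Ordering: D/Q × S = 20,000/1,078 × $240 = $4,452.69
Holding:  Q/2 × H = 1,078/2 × $10 = $5,390.00
Total = $4,452.69 + $5,390.00 = $9,842.69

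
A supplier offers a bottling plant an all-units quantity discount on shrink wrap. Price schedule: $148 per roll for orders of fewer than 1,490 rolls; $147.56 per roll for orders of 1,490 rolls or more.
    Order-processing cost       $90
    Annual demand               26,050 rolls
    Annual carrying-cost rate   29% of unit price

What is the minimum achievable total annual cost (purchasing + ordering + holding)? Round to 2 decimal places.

H₁ = 29%×$148 = $42.9200;  H₂ = 29%×$147.56 = $42.7924
EOQ₁ = √(2×26,050×90/42.9200) = 330.53  (< 1,490, feasible at tier 1)
EOQ₂ = √(2×26,050×90/42.7924) = 331.02  (< 1,490 → use Q = 1,490 at tier-2 price)
TC(tier 1 (EOQ₁), Q≈330.5) = $3,869,586.33
TC(tier 2, Q≈1,490.0) = $3,877,391.83
Minimum at tier 1 (EOQ₁): $3,869,586.33

$3,869,586.33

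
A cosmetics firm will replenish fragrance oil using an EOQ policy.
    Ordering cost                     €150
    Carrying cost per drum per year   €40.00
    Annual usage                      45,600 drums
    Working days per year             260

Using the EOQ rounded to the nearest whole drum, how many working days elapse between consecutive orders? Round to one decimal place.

Q* = √(2·D·S / H) = √(2·45,600·150 / 40) = √342,000.0 ≈ 584.81 → Q = 585 drums
T = Q/D × 260 days = 585/45,600 × 260 = 3.336 days

3.3 days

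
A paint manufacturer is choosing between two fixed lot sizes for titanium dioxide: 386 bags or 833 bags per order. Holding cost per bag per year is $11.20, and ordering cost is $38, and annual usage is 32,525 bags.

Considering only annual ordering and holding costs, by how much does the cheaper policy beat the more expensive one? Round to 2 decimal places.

$784.99

Annual cost at Q: ordering D·S/Q plus holding Q·H/2.
TC(386) = (32,525/386)×38 + (386/2)×11.2 = $5,363.54
TC(833) = (32,525/833)×38 + (833/2)×11.2 = $6,148.53
Cheaper: Q = 386.  Difference = $784.99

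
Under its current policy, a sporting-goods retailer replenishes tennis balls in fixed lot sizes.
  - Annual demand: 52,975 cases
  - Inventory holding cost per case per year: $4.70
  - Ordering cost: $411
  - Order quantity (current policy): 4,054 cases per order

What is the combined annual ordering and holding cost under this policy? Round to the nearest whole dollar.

Orders/yr = 52,975/4,054 = 13.067; ordering cost = 13.067 × $411 = $5,370.68
Average inventory = 4,054/2 = 2027; holding cost = 2027 × $4.7 = $9,526.90
Total = $5,370.68 + $9,526.90 = $14,897.58

$14,898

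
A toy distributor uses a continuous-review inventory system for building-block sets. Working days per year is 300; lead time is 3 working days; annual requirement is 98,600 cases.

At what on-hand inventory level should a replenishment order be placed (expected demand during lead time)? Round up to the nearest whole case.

Daily demand d = 98,600 / 300 = 328.667 cases/day
Demand during lead time = 328.667 × 3 = 986.00
Reorder point = 986.00 → round up

986 cases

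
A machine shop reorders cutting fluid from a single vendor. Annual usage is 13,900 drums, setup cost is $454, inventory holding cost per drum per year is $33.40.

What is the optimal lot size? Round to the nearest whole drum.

615 drums

Optimal lot size Q* = (2 × 13,900 × $454 / $33.4)^½ ≈ 614.72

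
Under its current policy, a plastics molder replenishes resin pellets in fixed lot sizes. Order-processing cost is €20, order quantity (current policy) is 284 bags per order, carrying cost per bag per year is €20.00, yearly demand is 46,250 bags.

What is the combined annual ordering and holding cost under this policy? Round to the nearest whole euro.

€6,097

Annual ordering cost = (D/Q)·S = (46,250/284) × 20 = €3,257.04
Annual holding cost  = (Q/2)·H = (284/2) × 20 = €2,840.00
Total = €3,257.04 + €2,840.00 = €6,097.04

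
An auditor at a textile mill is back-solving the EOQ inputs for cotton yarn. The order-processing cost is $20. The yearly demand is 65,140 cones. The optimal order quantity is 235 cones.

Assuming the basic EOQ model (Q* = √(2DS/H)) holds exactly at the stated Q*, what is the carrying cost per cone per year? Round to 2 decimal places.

From Q* = √(2DS/H) ⇒ Q*² = 2DS/H.
H = 2DS / Q² = 2 × 65,140 × 20 / 235² = 47.1815

$47.18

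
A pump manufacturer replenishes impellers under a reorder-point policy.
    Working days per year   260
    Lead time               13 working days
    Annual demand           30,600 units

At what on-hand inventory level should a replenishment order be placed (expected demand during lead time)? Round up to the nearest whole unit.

Daily demand d = 30,600 / 260 = 117.692 units/day
Demand during lead time = 117.692 × 13 = 1,530.00
Reorder point = 1,530.00 → round up

1,530 units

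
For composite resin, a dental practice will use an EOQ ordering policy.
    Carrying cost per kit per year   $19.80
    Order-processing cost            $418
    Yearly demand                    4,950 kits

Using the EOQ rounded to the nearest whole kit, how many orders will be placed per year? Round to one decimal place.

EOQ = √(2DS/H) = √(2 × 4,950 × 418 / 19.8)
    = √(209,000.00) ≈ 457.17 → Q = 457
N = D/Q = 4,950/457 ≈ 10.832 orders/yr

10.8 orders per year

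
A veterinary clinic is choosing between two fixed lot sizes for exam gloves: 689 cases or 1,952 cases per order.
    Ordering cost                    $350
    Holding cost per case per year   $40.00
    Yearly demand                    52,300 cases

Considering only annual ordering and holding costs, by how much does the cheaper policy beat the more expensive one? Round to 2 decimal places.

$8,070.07

TC(Q) = (D/Q)S + (Q/2)H
TC(689) = (52,300/689)×350 + (689/2)×40 = $40,347.49
TC(1,952) = (52,300/1,952)×350 + (1,952/2)×40 = $48,417.56
Lots of 689 are cheaper by $8,070.07.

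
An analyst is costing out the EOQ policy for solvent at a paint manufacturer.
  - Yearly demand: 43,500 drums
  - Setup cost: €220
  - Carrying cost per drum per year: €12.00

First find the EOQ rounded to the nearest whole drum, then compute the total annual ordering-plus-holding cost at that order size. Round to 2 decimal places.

Optimal lot size Q* = (2 × 43,500 × €220 / €12)^½ ≈ 1,262.93 → Q = 1,263 drums
Orders/yr = 43,500/1,263 = 34.442; ordering cost = 34.442 × €220 = €7,577.20
Average inventory = 1,263/2 = 631.5; holding cost = 631.5 × €12 = €7,578.00
Total = €7,577.20 + €7,578.00 = €15,155.20

€15,155.20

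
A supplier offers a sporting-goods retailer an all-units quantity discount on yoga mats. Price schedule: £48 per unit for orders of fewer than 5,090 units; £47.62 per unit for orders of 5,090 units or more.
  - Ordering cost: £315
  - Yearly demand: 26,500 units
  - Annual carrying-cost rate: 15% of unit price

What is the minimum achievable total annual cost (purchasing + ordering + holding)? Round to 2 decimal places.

H₁ = 15%×£48 = £7.2000;  H₂ = 15%×£47.62 = £7.1430
EOQ₁ = √(2×26,500×315/7.2000) = 1,522.74  (< 5,090, feasible at tier 1)
EOQ₂ = √(2×26,500×315/7.1430) = 1,528.81  (< 5,090 → use Q = 5,090 at tier-2 price)
TC(tier 1 (EOQ₁), Q≈1,522.7) = £1,282,963.76
TC(tier 2, Q≈5,090.0) = £1,281,748.92
Minimum at tier 2: £1,281,748.92

£1,281,748.92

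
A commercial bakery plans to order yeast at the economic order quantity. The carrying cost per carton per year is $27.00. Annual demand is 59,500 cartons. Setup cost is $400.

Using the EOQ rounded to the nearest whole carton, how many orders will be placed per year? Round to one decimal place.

2DS/H = 2·59,500·400/27 = 1,762,962.96
EOQ = √1,762,962.96 ≈ 1,327.77 → Q = 1,328
Orders per year = D/Q = 59,500 / 1,328 = 44.804

44.8 orders per year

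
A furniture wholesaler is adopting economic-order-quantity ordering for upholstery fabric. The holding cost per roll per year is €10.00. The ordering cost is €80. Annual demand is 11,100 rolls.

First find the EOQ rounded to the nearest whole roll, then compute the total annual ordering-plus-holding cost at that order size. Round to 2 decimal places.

EOQ = √(2DS/H) = √(2 × 11,100 × 80 / 10)
    = √(177,600.00) ≈ 421.43 → Q = 421 rolls
Ordering: D/Q × S = 11,100/421 × €80 = €2,109.26
Holding:  Q/2 × H = 421/2 × €10 = €2,105.00
Total = €2,109.26 + €2,105.00 = €4,214.26

€4,214.26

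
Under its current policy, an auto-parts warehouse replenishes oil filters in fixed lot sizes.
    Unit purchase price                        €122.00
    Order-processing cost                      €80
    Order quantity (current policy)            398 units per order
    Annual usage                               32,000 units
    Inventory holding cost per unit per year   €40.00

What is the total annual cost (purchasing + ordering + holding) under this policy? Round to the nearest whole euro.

€3,918,392

Annual ordering cost = (D/Q)·S = (32,000/398) × 80 = €6,432.16
Annual holding cost  = (Q/2)·H = (398/2) × 40 = €7,960.00
Purchase cost = D·C = 32,000 × 122 = €3,904,000.00
Total = €6,432.16 + €7,960.00 + €3,904,000.00 = €3,918,392.16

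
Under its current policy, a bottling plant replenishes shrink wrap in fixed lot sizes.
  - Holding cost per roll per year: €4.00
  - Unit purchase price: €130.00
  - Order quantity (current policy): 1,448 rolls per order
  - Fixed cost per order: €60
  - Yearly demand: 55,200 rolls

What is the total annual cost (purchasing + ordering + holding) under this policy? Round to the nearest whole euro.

Orders/yr = 55,200/1,448 = 38.122; ordering cost = 38.122 × €60 = €2,287.29
Average inventory = 1,448/2 = 724; holding cost = 724 × €4 = €2,896.00
Purchase cost = D·C = 55,200 × 130 = €7,176,000.00
Total = €2,287.29 + €2,896.00 + €7,176,000.00 = €7,181,183.29

€7,181,183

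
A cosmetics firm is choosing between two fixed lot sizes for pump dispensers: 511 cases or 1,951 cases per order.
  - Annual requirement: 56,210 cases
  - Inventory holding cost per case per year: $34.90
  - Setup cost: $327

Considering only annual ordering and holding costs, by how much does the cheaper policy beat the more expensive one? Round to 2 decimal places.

Annual cost at Q: ordering D·S/Q plus holding Q·H/2.
TC(511) = (56,210/511)×327 + (511/2)×34.9 = $44,886.95
TC(1,951) = (56,210/1,951)×327 + (1,951/2)×34.9 = $43,466.10
|ΔTC| = |$44,886.95 − $43,466.10| = $1,420.85

$1,420.85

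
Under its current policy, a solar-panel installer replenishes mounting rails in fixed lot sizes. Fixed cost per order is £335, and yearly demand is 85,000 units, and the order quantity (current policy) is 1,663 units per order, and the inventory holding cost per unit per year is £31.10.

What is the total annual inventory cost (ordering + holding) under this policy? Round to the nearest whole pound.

Orders/yr = 85,000/1,663 = 51.112; ordering cost = 51.112 × £335 = £17,122.67
Average inventory = 1,663/2 = 831.5; holding cost = 831.5 × £31.1 = £25,859.65
Total = £17,122.67 + £25,859.65 = £42,982.32

£42,982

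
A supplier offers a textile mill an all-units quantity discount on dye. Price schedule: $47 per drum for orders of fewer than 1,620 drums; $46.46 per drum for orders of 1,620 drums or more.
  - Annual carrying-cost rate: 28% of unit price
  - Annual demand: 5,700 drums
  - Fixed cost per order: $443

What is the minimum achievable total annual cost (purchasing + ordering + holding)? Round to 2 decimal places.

$276,052.34

H₁ = 28%×$47 = $13.1600;  H₂ = 28%×$46.46 = $13.0088
EOQ₁ = √(2×5,700×443/13.1600) = 619.48  (< 1,620, feasible at tier 1)
EOQ₂ = √(2×5,700×443/13.0088) = 623.07  (< 1,620 → use Q = 1,620 at tier-2 price)
TC(tier 1 (EOQ₁), Q≈619.5) = $276,052.34
TC(tier 2, Q≈1,620.0) = $276,917.83
Minimum at tier 1 (EOQ₁): $276,052.34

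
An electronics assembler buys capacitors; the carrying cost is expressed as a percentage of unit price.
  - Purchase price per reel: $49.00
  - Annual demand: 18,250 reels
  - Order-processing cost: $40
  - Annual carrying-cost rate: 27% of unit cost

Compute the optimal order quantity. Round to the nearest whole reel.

Carrying cost H = $49 × 27% = $13.2300/reel/yr
EOQ = √(2DS/H) = √(2 × 18,250 × 40 / 13.23)
    = √(110,355.25) ≈ 332.20

332 reels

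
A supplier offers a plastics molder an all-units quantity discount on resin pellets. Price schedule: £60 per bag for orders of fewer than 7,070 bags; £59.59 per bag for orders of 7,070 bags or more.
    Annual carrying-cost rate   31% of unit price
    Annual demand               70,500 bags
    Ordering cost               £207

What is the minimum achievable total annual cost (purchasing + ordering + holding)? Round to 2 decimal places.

H₁ = 31%×£60 = £18.6000;  H₂ = 31%×£59.59 = £18.4729
EOQ₁ = √(2×70,500×207/18.6000) = 1,252.67  (< 7,070, feasible at tier 1)
EOQ₂ = √(2×70,500×207/18.4729) = 1,256.98  (< 7,070 → use Q = 7,070 at tier-2 price)
TC(tier 1 (EOQ₁), Q≈1,252.7) = £4,253,299.75
TC(tier 2, Q≈7,070.0) = £4,268,460.85
Minimum at tier 1 (EOQ₁): £4,253,299.75

£4,253,299.75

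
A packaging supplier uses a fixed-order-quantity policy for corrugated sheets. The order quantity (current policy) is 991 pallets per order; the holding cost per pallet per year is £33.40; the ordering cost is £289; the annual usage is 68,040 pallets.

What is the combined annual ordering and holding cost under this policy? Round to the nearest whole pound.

Ordering: D/Q × S = 68,040/991 × £289 = £19,842.14
Holding:  Q/2 × H = 991/2 × £33.4 = £16,549.70
Total = £19,842.14 + £16,549.70 = £36,391.84

£36,392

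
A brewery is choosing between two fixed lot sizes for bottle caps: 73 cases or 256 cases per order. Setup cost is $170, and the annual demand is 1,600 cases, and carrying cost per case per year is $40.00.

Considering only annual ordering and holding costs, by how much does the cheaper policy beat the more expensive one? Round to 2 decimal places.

$996.47

For each Q, cost = (D/Q)·S + (Q/2)·H.
TC(73) = (1,600/73)×170 + (73/2)×40 = $5,186.03
TC(256) = (1,600/256)×170 + (256/2)×40 = $6,182.50
|ΔTC| = |$5,186.03 − $6,182.50| = $996.47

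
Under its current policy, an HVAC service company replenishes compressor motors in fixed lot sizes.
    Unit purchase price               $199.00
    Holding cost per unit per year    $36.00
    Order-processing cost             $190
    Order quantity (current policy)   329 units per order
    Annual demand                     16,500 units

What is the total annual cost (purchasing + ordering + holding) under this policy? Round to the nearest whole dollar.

$3,298,951

Orders/yr = 16,500/329 = 50.152; ordering cost = 50.152 × $190 = $9,528.88
Average inventory = 329/2 = 164.5; holding cost = 164.5 × $36 = $5,922.00
Purchase cost = D·C = 16,500 × 199 = $3,283,500.00
Total = $9,528.88 + $5,922.00 + $3,283,500.00 = $3,298,950.88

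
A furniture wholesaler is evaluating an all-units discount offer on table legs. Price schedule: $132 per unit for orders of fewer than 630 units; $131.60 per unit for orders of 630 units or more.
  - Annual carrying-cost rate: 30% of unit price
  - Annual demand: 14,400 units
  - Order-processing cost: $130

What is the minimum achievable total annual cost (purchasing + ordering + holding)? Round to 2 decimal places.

H₁ = 30%×$132 = $39.6000;  H₂ = 30%×$131.60 = $39.4800
EOQ₁ = √(2×14,400×130/39.6000) = 307.48  (< 630, feasible at tier 1)
EOQ₂ = √(2×14,400×130/39.4800) = 307.95  (< 630 → use Q = 630 at tier-2 price)
TC(tier 1 (EOQ₁), Q≈307.5) = $1,912,976.30
TC(tier 2, Q≈630.0) = $1,910,447.63
Minimum at tier 2: $1,910,447.63

$1,910,447.63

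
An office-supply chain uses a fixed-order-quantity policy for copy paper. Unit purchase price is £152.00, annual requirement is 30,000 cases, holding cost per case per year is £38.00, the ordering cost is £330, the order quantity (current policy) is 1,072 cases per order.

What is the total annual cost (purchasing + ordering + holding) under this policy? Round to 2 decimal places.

Ordering: D/Q × S = 30,000/1,072 × £330 = £9,235.07
Holding:  Q/2 × H = 1,072/2 × £38 = £20,368.00
Purchase cost = D·C = 30,000 × 152 = £4,560,000.00
Total = £9,235.07 + £20,368.00 + £4,560,000.00 = £4,589,603.07

£4,589,603.07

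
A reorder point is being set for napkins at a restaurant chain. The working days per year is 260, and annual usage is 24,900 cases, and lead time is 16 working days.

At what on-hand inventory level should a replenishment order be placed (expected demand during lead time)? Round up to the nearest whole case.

1,533 cases

Daily demand d = 24,900 / 260 = 95.769 cases/day
Demand during lead time = 95.769 × 16 = 1,532.31
Reorder point = 1,532.31 → round up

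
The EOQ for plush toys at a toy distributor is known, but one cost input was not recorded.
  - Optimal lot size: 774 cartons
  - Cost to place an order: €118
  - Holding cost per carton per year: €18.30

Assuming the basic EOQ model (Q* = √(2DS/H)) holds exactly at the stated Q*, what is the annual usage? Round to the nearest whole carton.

46,454 cartons per year

Since Q* = (2DS/H)^½, squaring gives Q*²·H = 2DS.
D = Q²H / (2S) = 774² × 18.3 / (2 × 118) = 46,453.77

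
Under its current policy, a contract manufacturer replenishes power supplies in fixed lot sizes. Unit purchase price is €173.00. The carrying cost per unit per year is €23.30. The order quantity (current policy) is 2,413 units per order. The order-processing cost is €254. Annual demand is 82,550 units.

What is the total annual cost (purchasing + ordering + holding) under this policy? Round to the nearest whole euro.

€14,317,951

Orders/yr = 82,550/2,413 = 34.211; ordering cost = 34.211 × €254 = €8,689.47
Average inventory = 2,413/2 = 1206.5; holding cost = 1206.5 × €23.3 = €28,111.45
Purchase cost = D·C = 82,550 × 173 = €14,281,150.00
Total = €8,689.47 + €28,111.45 + €14,281,150.00 = €14,317,950.92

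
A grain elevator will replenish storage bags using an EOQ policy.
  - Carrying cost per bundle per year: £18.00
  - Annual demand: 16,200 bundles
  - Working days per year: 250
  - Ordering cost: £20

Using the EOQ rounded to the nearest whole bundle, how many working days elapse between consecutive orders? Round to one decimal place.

2DS/H = 2·16,200·20/18 = 36,000.00
EOQ = √36,000.00 ≈ 189.74 → Q = 190 bundles
Days between orders = 250 / (D/Q) = 250 / 85.263 ≈ 2.932

2.9 days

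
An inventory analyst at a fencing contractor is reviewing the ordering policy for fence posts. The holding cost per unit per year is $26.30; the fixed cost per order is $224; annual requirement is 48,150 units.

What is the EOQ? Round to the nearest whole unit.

906 units

Optimal lot size Q* = (2 × 48,150 × $224 / $26.3)^½ ≈ 905.65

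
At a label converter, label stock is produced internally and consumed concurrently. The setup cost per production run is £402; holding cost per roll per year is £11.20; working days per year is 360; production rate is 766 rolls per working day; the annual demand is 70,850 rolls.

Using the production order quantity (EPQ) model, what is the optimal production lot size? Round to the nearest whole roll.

2,616 rolls

Daily demand d = 70,850/360 = 196.806; p = 766; 1 − d/p = 0.74307
EPQ = √(2DS / (H(1 − d/p)))
    = √(2 × 70,850 × 402 / (11.2 × 0.74307)) ≈ 2,616.21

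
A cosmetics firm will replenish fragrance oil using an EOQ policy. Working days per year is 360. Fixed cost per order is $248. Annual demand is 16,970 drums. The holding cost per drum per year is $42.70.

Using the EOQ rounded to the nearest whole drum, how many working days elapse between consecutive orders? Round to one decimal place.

9.4 days

Q* = √(2·D·S / H) = √(2·16,970·248 / 42.7) = √197,122.2 ≈ 443.98 → Q = 444 drums
Cycle time = (working days × Q)/D = (360 × 444) / 16,970 = 9.419 days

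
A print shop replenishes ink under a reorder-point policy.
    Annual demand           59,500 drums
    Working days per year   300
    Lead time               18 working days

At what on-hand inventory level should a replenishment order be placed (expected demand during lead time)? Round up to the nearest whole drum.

3,570 drums

Daily demand d = 59,500 / 300 = 198.333 drums/day
Demand during lead time = 198.333 × 18 = 3,570.00
Reorder point = 3,570.00 → round up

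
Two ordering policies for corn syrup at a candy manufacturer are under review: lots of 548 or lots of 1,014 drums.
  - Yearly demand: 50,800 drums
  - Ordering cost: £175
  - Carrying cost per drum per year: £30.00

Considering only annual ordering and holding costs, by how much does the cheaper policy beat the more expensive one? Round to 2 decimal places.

TC(Q) = (D/Q)S + (Q/2)H
TC(548) = (50,800/548)×175 + (548/2)×30 = £24,442.63
TC(1,014) = (50,800/1,014)×175 + (1,014/2)×30 = £23,977.26
|ΔTC| = |£24,442.63 − £23,977.26| = £465.37

£465.37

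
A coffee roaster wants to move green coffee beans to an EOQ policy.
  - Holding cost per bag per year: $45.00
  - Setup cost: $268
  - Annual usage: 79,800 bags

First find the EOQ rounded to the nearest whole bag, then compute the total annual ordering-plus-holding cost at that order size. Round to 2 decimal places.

2DS/H = 2·79,800·268/45 = 950,506.67
EOQ = √950,506.67 ≈ 974.94 → Q = 975 bags
Annual ordering cost = (D/Q)·S = (79,800/975) × 268 = $21,934.77
Annual holding cost  = (Q/2)·H = (975/2) × 45 = $21,937.50
Total = $21,934.77 + $21,937.50 = $43,872.27

$43,872.27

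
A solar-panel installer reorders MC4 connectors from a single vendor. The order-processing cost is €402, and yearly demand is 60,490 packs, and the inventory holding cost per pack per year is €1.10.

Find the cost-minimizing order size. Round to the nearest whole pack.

Q* = √(2·D·S / H) = √(2·60,490·402 / 1.1) = √44,212,690.9 ≈ 6,649.26

6,649 packs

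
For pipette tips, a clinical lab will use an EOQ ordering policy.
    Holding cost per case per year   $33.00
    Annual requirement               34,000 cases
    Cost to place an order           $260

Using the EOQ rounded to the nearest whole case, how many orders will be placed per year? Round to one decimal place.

46.4 orders per year

Q* = √(2·D·S / H) = √(2·34,000·260 / 33) = √535,757.6 ≈ 731.95 → Q = 732
Orders per year = D/Q = 34,000 / 732 = 46.448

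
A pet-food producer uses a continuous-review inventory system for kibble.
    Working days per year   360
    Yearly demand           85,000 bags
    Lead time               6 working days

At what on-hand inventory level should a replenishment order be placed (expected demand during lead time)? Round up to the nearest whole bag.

1,417 bags

Daily demand d = 85,000 / 360 = 236.111 bags/day
Demand during lead time = 236.111 × 6 = 1,416.67
Reorder point = 1,416.67 → round up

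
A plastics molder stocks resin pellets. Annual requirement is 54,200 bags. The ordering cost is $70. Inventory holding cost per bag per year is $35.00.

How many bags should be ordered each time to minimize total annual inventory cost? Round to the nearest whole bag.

2DS/H = 2·54,200·70/35 = 216,800.00
EOQ = √216,800.00 ≈ 465.62

466 bags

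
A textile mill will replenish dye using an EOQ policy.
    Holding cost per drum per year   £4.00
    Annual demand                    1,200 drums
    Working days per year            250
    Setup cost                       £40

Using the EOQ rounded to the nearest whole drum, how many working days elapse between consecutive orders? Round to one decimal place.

EOQ = √(2DS/H) = √(2 × 1,200 × 40 / 4)
    = √(24,000.00) ≈ 154.92 → Q = 155 drums
Days between orders = 250 / (D/Q) = 250 / 7.742 ≈ 32.292

32.3 days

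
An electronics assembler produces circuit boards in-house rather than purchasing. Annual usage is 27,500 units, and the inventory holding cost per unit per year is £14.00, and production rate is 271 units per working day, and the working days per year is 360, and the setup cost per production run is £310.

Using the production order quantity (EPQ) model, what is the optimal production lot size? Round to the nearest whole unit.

1,302 units

Daily demand d = 27,500/360 = 76.389; p = 271; 1 − d/p = 0.71812
EPQ = √(2DS / (H(1 − d/p)))
    = √(2 × 27,500 × 310 / (14 × 0.71812)) ≈ 1,302.26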